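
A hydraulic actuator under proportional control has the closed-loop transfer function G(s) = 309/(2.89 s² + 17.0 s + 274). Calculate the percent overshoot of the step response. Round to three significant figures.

Dividing through by 2.89: denominator becomes s² + 5.882 s + 94.81.
So ω_n = √94.81 = 9.74 rad/s and ζ = 5.882/(2·9.74) = 0.302.
%OS = 100·exp(−πζ/√(1−ζ²)) = 37.0%.

%OS ≈ 37.0%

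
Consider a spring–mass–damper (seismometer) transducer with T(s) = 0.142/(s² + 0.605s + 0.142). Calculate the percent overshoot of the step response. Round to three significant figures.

%OS ≈ 1.46%

Comparing the denominator to s² + 2ζω_n s + ω_n²: ω_n = √0.142 = 0.377 rad/s, and 2ζω_n = 0.605 so ζ = 0.605/(2·0.377) = 0.803.
%OS = 100·exp(−πζ/√(1−ζ²)) = 1.46%.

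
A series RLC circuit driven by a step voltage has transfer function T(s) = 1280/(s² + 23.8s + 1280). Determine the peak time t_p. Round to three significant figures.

ω_n = √1280 = 35.8 rad/s; ζ = 23.8/(2·35.8) = 0.333.
The damped frequency ω_d = ω_n√(1−ζ²) = 33.7 rad/s. Then t_p = π/ω_d = 0.0931 s.

t_p ≈ 0.0931 s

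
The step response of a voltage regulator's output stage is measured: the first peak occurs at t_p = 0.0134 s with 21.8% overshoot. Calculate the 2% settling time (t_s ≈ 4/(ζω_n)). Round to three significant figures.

t_s ≈ 0.0352 s

ζ from %OS: ζ = |ln 0.218|/√(π²+ln²0.218) = 0.436.
t_p = π/ω_d ⇒ ω_d = 234 rad/s; then ω_n = ω_d/√(1−ζ²) = 261 rad/s.
t_s ≈ 4/(ζω_n) = 4/(0.436·261) = 0.0352 s.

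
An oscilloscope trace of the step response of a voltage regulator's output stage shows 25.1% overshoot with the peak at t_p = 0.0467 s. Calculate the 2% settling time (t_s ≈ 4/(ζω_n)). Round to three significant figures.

t_s ≈ 0.135 s

From the overshoot, ζ = −ln(OS)/√(π²+ln²(OS)) = 0.403.
From t_p = π/ω_d, ω_d = π/0.0467 = 67.3 rad/s, so ω_n = ω_d/√(1−ζ²) = 73.5 rad/s.
t_s ≈ 4/(ζω_n) = 4/(0.403·73.5) = 0.135 s.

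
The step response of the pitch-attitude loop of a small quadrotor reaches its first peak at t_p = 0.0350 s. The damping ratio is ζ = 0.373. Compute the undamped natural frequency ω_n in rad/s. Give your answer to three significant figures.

ω_n ≈ 96.7 rad/s

Peak time t_p = π/ω_d, so ω_d = π/t_p = π/0.0350 = 89.8 rad/s.
ω_n = ω_d/√(1−ζ²) = 89.8/√0.861 = 96.7 rad/s.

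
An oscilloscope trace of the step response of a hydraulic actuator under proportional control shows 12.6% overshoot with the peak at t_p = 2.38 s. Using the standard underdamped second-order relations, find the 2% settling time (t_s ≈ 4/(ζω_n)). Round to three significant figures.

The overshoot fixes ζ = −ln(OS)/√(π²+ln²(OS)) = 0.550.
From t_p = π/ω_d, ω_d = π/2.38 = 1.32 rad/s, so ω_n = ω_d/√(1−ζ²) = 1.58 rad/s.
t_s ≈ 4/(ζω_n) = 4/(0.550·1.58) = 4.60 s.

t_s ≈ 4.60 s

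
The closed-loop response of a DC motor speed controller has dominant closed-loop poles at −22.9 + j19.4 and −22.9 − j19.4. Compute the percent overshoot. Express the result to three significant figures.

%OS ≈ 2.45%

|pole| = ω_n = √(22.9² + 19.4²) = 30.0 rad/s; ζ = cos θ = σ/ω_n = 0.763.
Overshoot: exp(−π·0.763/√(1−0.763²)) = 0.0245, i.e. 2.45%.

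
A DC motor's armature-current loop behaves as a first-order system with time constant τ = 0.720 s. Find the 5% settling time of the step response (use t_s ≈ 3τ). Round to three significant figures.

t_s ≈ 3τ = 2.16 s.

t_s ≈ 2.16 s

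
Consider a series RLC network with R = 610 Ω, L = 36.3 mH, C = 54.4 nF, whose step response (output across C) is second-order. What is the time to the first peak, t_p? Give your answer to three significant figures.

For a series RLC circuit (capacitor voltage as output), ω_n = 1/√(LC) = 1/√(36.3 mH · 54.4 nF) = 22500 rad/s.
ζ = (R/2)·√(C/L) = (610/2)·√(54.4 nF/36.3 mH) = 0.373.
ω_d = ω_n√(1−ζ²) = 20900 rad/s. t_p = π/ω_d = 0.000150 s.

t_p ≈ 0.000150 s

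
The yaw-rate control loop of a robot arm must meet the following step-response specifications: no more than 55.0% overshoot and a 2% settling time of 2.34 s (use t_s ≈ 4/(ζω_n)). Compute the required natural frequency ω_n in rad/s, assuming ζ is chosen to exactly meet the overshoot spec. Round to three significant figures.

ω_n ≈ 9.14 rad/s

From %OS = 100·exp(−πζ/√(1−ζ²)), invert to get ζ = −ln(OS)/√(π² + ln²(OS)) with OS = 0.550.
−ln 0.550 = 0.5978, so ζ = 0.5978/√(π² + 0.3574) = 0.187.
From t_s ≈ 4/(ζω_n): ω_n = 4/(ζ·t_s) = 4/(0.187·2.34) = 9.14 rad/s.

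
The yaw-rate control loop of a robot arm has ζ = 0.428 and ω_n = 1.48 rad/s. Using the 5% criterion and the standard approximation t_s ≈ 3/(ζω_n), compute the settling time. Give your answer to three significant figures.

t_s ≈ 3/(ζω_n) = 3/(0.428 × 1.48) = 4.74 s.

t_s ≈ 4.74 s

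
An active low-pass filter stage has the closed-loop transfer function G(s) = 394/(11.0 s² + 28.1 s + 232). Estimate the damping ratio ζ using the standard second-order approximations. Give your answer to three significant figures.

ζ ≈ 0.278

Dividing through by 11.0: denominator becomes s² + 2.555 s + 21.09.
So ω_n = √21.09 = 4.59 rad/s and ζ = 2.555/(2·4.59) = 0.278.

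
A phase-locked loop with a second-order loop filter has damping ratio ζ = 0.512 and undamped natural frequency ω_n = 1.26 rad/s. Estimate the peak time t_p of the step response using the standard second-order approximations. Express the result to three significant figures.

t_p ≈ 2.90 s

The damped frequency is ω_d = ω_n√(1−ζ²) = 1.26·√(1−0.262) = 1.08 rad/s.
Peak time t_p = π/ω_d = π/1.08 = 2.90 s.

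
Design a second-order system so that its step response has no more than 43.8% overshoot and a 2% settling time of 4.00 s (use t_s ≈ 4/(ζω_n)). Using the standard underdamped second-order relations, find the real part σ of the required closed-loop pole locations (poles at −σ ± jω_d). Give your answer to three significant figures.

σ ≈ 1.00

The settling-time spec alone fixes σ = ζω_n = 4/t_s = 4/4.00 = 1.00.
(Overshoot then fixes ζ = 0.254 and hence ω_d = σ·√(1−ζ²)/ζ = 3.81 rad/s.)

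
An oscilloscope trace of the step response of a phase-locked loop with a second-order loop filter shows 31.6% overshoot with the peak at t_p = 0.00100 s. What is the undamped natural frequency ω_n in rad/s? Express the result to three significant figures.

ω_n ≈ 3350 rad/s

The overshoot fixes ζ = −ln(OS)/√(π²+ln²(OS)) = 0.344.
t_p = π/ω_d ⇒ ω_d = 3140 rad/s; then ω_n = ω_d/√(1−ζ²) = 3350 rad/s.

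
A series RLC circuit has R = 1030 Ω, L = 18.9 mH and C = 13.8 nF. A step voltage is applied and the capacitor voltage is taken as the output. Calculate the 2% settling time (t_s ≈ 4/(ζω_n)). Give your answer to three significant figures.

t_s ≈ 0.000147 s

For a series RLC circuit (capacitor voltage as output), ω_n = 1/√(LC) = 1/√(18.9 mH · 13.8 nF) = 61900 rad/s.
ζ = (R/2)·√(C/L) = (1030/2)·√(13.8 nF/18.9 mH) = 0.440.
t_s ≈ 4/(ζω_n) = 0.000147 s.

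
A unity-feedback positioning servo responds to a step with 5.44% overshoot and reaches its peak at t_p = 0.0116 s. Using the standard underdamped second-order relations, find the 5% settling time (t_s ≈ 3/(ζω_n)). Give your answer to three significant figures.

t_s ≈ 0.0120 s

The overshoot fixes ζ = −ln(OS)/√(π²+ln²(OS)) = 0.680.
From t_p = π/ω_d, ω_d = π/0.0116 = 271 rad/s, so ω_n = ω_d/√(1−ζ²) = 369 rad/s.
t_s ≈ 3/(ζω_n) = 3/(0.680·369) = 0.0120 s.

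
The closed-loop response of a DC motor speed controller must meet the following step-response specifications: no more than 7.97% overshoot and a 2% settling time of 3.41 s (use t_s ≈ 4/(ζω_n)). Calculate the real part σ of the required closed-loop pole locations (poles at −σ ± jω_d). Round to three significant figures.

σ ≈ 1.17

The settling-time spec alone fixes σ = ζω_n = 4/t_s = 4/3.41 = 1.17.
(Overshoot then fixes ζ = 0.627 and hence ω_d = σ·√(1−ζ²)/ζ = 1.46 rad/s.)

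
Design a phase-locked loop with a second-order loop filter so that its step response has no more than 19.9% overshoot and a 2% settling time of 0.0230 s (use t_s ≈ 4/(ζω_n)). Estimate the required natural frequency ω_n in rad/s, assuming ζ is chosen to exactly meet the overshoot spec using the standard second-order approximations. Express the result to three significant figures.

ω_n ≈ 380 rad/s

ζ = −ln(OS)/√(π² + (ln OS)²). With OS = 0.199, ln OS = −1.614 and ζ = 1.614/3.532 = 0.457.
From t_s ≈ 4/(ζω_n): ω_n = 4/(ζ·t_s) = 4/(0.457·0.0230) = 380 rad/s.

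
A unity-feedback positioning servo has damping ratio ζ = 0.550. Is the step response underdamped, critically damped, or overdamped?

underdamped

Since ζ = 0.550 < 1, the system is underdamped.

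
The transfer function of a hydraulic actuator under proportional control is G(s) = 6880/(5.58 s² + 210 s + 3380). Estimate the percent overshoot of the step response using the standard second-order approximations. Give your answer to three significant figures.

Dividing through by 5.58: denominator becomes s² + 37.63 s + 605.7.
So ω_n = √605.7 = 24.6 rad/s and ζ = 37.63/(2·24.6) = 0.765.
%OS = 100 e^{−πζ/√(1−ζ²)} with ζ = 0.765 gives 2.41%.

%OS ≈ 2.41%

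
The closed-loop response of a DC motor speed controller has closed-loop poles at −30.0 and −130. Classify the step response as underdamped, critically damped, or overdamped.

Since the poles are distinct, negative and real, the response is overdamped.

overdamped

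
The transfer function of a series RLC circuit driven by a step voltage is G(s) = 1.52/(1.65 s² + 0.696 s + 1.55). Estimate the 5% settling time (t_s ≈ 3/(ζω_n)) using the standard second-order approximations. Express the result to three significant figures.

Dividing through by 1.65: denominator becomes s² + 0.4218 s + 0.9394.
So ω_n = √0.9394 = 0.969 rad/s and ζ = 0.4218/(2·0.969) = 0.218.
t_s ≈ 3/(ζω_n) = 14.2 s.

t_s ≈ 14.2 s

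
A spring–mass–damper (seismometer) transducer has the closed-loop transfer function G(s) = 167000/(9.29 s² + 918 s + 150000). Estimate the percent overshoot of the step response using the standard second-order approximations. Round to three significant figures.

%OS ≈ 26.6%

Dividing through by 9.29: denominator becomes s² + 98.82 s + 16150.
So ω_n = √16150 = 127 rad/s and ζ = 98.82/(2·127) = 0.389.
%OS = 100 e^{−πζ/√(1−ζ²)} with ζ = 0.389 gives 26.6%.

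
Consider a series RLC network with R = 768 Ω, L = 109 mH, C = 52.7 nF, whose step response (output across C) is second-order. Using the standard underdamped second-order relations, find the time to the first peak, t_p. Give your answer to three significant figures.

t_p ≈ 0.000247 s

For a series RLC circuit (capacitor voltage as output), ω_n = 1/√(LC) = 1/√(109 mH · 52.7 nF) = 13200 rad/s.
ζ = (R/2)·√(C/L) = (768/2)·√(52.7 nF/109 mH) = 0.267.
ω_d = ω_n√(1−ζ²) = 12700 rad/s. t_p = π/ω_d = 0.000247 s.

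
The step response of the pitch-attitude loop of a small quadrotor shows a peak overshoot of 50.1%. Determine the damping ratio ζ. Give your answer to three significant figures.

Inverting the overshoot relation: ζ = |ln 0.501|/√(π² + ln²0.501) = 0.215.

ζ ≈ 0.215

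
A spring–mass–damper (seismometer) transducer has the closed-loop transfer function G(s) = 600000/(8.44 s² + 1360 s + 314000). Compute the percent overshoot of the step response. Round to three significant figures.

%OS ≈ 23.6%

Dividing through by 8.44: denominator becomes s² + 161.1 s + 37200.
So ω_n = √37200 = 193 rad/s and ζ = 161.1/(2·193) = 0.418.
Overshoot: exp(−π·0.418/√(1−0.418²)) = 0.236, i.e. 23.6%.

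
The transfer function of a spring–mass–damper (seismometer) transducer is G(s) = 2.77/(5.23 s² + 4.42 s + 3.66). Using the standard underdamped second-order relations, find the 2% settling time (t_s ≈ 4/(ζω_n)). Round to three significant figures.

Dividing through by 5.23: denominator becomes s² + 0.8451 s + 0.6998.
So ω_n = √0.6998 = 0.837 rad/s and ζ = 0.8451/(2·0.837) = 0.505.
t_s ≈ 4/(ζω_n) = 9.47 s.

t_s ≈ 9.47 s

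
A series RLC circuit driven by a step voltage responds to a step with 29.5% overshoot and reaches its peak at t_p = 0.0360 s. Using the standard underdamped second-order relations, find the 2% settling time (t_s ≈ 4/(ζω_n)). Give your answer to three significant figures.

t_s ≈ 0.118 s

From the overshoot, ζ = −ln(OS)/√(π²+ln²(OS)) = 0.362.
t_p = π/ω_d ⇒ ω_d = 87.3 rad/s; then ω_n = ω_d/√(1−ζ²) = 93.6 rad/s.
t_s ≈ 4/(ζω_n) = 4/(0.362·93.6) = 0.118 s.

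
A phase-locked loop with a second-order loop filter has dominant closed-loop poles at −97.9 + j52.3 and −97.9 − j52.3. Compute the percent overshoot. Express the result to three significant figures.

%OS ≈ 0.279%

|pole| = ω_n = √(97.9² + 52.3²) = 111 rad/s; ζ = cos θ = σ/ω_n = 0.882.
%OS = 100·exp(−πζ/√(1−ζ²)) = 0.279%.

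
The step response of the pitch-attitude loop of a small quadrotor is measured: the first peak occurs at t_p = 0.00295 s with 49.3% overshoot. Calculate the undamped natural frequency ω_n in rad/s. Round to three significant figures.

ω_n ≈ 1090 rad/s

The overshoot fixes ζ = −ln(OS)/√(π²+ln²(OS)) = 0.220.
t_p = π/ω_d ⇒ ω_d = 1060 rad/s; then ω_n = ω_d/√(1−ζ²) = 1090 rad/s.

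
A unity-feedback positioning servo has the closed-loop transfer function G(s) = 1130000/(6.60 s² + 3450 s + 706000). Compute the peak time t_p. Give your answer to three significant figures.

t_p ≈ 0.0160 s

Dividing through by 6.60: denominator becomes s² + 522.7 s + 107000.
So ω_n = √107000 = 327 rad/s and ζ = 522.7/(2·327) = 0.799.
ω_d = 327·√(1 − 0.799²) = 197 rad/s. t_p = π/ω_d = 0.0160 s.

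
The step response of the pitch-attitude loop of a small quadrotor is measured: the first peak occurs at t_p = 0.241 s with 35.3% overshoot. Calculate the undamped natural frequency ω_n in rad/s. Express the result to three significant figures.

From the overshoot, ζ = −ln(OS)/√(π²+ln²(OS)) = 0.315.
t_p = π/ω_d ⇒ ω_d = 13.0 rad/s; then ω_n = ω_d/√(1−ζ²) = 13.7 rad/s.

ω_n ≈ 13.7 rad/s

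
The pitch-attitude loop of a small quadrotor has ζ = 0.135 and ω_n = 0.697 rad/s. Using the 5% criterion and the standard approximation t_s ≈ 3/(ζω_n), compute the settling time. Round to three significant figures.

t_s ≈ 3/(ζω_n) = 3/(0.135 × 0.697) = 31.9 s.

t_s ≈ 31.9 s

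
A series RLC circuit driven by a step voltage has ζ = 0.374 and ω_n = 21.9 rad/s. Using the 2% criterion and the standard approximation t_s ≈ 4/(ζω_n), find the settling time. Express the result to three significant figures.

t_s ≈ 0.488 s

t_s ≈ 4/(ζω_n) = 4/(0.374 × 21.9) = 0.488 s.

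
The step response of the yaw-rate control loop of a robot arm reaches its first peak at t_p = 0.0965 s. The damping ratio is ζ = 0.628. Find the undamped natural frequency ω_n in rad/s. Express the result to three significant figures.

Peak time t_p = π/ω_d, so ω_d = π/t_p = π/0.0965 = 32.6 rad/s.
ω_n = ω_d/√(1−ζ²) = 32.6/√0.606 = 41.8 rad/s.

ω_n ≈ 41.8 rad/s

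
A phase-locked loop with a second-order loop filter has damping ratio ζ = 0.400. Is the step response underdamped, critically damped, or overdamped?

Since ζ = 0.400 < 1, the system is underdamped.

underdamped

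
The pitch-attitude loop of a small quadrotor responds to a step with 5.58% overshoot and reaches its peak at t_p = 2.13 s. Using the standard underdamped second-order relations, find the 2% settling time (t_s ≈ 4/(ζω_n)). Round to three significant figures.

ζ from %OS: ζ = |ln 0.0558|/√(π²+ln²0.0558) = 0.677.
From t_p = π/ω_d, ω_d = π/2.13 = 1.47 rad/s, so ω_n = ω_d/√(1−ζ²) = 2.00 rad/s.
t_s ≈ 4/(ζω_n) = 4/(0.677·2.00) = 2.95 s.

t_s ≈ 2.95 s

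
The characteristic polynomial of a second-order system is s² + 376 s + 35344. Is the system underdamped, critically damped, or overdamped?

critically damped

a² − 4b = 376² − 4·35344 = 0 (repeated real root); the system is critically damped.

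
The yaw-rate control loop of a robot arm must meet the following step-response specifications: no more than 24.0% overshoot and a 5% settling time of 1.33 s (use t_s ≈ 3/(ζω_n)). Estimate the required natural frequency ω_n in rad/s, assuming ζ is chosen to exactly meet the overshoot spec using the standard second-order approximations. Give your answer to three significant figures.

From %OS = 100·exp(−πζ/√(1−ζ²)), invert to get ζ = −ln(OS)/√(π² + ln²(OS)) with OS = 0.240.
−ln 0.240 = 1.427, so ζ = 1.427/√(π² + 2.037) = 0.414.
From t_s ≈ 3/(ζω_n): ω_n = 3/(ζ·t_s) = 3/(0.414·1.33) = 5.45 rad/s.

ω_n ≈ 5.45 rad/s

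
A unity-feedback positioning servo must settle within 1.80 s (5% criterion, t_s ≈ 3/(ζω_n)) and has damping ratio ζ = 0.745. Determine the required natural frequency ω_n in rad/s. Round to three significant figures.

ω_n ≈ 2.24 rad/s

Rearranging t_s ≈ 3/(ζω_n) gives ω_n = 3/(ζ·t_s) = 3/(0.745 × 1.80) = 2.24 rad/s.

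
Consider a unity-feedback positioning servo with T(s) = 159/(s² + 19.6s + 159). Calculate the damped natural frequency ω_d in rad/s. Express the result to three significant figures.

ω_d ≈ 7.93 rad/s

ω_n = √159 = 12.6 rad/s; ζ = 19.6/(2·12.6) = 0.777.
ω_d = ω_n√(1−ζ²) = 7.93 rad/s.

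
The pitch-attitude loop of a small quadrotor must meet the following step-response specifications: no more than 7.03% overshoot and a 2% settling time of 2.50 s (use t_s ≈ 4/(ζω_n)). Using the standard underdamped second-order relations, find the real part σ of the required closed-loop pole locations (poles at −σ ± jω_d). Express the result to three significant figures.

σ ≈ 1.60

The settling-time spec alone fixes σ = ζω_n = 4/t_s = 4/2.50 = 1.60.
(Overshoot then fixes ζ = 0.645 and hence ω_d = σ·√(1−ζ²)/ζ = 1.89 rad/s.)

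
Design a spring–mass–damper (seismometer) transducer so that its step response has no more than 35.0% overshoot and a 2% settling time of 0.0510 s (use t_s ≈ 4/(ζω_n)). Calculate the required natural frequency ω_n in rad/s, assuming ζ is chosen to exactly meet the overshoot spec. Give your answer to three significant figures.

ζ = −ln(OS)/√(π² + (ln OS)²). With OS = 0.350, ln OS = −1.050 and ζ = 1.050/3.312 = 0.317.
Then ω_n = 4/(ζ t_s) = 4/(0.317 × 0.0510) = 247 rad/s.

ω_n ≈ 247 rad/s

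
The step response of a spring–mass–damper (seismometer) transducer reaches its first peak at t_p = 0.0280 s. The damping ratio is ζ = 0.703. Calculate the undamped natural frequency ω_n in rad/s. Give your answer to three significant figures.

Peak time t_p = π/ω_d, so ω_d = π/t_p = π/0.0280 = 112 rad/s.
ω_n = ω_d/√(1−ζ²) = 112/√0.506 = 158 rad/s.

ω_n ≈ 158 rad/s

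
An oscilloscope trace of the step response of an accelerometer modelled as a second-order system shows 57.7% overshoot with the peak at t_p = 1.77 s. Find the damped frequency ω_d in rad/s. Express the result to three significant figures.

ω_d ≈ 1.77 rad/s

t_p = π/ω_d, so ω_d = π/1.77 = 1.77 rad/s.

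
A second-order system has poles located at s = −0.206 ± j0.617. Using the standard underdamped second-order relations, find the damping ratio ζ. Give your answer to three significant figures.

ζ ≈ 0.317

|pole| = ω_n = √(0.206² + 0.617²) = 0.650 rad/s; ζ = cos θ = σ/ω_n = 0.317.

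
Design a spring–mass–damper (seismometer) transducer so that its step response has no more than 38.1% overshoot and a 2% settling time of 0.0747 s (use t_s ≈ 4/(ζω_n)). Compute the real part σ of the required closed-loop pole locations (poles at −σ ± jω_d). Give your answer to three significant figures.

The settling-time spec alone fixes σ = ζω_n = 4/t_s = 4/0.0747 = 53.5.
(Overshoot then fixes ζ = 0.294 and hence ω_d = σ·√(1−ζ²)/ζ = 174 rad/s.)

σ ≈ 53.5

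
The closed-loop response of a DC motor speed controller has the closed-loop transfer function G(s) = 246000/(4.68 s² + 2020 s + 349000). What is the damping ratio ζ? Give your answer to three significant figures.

Dividing through by 4.68: denominator becomes s² + 431.6 s + 74570.
So ω_n = √74570 = 273 rad/s and ζ = 431.6/(2·273) = 0.790.

ζ ≈ 0.790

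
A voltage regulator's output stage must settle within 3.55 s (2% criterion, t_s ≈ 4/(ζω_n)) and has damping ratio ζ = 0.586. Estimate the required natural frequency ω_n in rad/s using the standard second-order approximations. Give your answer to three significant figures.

Rearranging t_s ≈ 4/(ζω_n) gives ω_n = 4/(ζ·t_s) = 4/(0.586 × 3.55) = 1.92 rad/s.

ω_n ≈ 1.92 rad/s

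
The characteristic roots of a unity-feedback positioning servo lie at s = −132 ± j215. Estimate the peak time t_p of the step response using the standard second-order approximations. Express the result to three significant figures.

t_p = π/ω_d with ω_d = 215 (the imaginary part), so t_p = 0.0146 s.

t_p ≈ 0.0146 s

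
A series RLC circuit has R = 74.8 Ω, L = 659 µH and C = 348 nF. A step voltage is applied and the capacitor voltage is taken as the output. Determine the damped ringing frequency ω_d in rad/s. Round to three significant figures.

For a series RLC circuit (capacitor voltage as output), ω_n = 1/√(LC) = 1/√(659 µH · 348 nF) = 66000 rad/s.
ζ = (R/2)·√(C/L) = (74.8/2)·√(348 nF/659 µH) = 0.859.
The damped frequency ω_d = ω_n√(1−ζ²) = 33800 rad/s.

ω_d ≈ 33800 rad/s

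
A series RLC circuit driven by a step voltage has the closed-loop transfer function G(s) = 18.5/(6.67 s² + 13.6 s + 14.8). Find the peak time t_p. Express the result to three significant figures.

t_p ≈ 2.89 s

Dividing through by 6.67: denominator becomes s² + 2.039 s + 2.219.
So ω_n = √2.219 = 1.49 rad/s and ζ = 2.039/(2·1.49) = 0.684.
The damped frequency ω_d = ω_n√(1−ζ²) = 1.09 rad/s. t_p = π/ω_d = 2.89 s.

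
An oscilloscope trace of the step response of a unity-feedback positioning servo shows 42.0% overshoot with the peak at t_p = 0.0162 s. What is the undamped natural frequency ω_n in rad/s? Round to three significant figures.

The overshoot fixes ζ = −ln(OS)/√(π²+ln²(OS)) = 0.266.
From t_p = π/ω_d, ω_d = π/0.0162 = 194 rad/s, so ω_n = ω_d/√(1−ζ²) = 201 rad/s.

ω_n ≈ 201 rad/s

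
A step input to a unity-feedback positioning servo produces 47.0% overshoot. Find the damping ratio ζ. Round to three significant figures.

ζ ≈ 0.234

Inverting the overshoot relation: ζ = |ln 0.470|/√(π² + ln²0.470) = 0.234.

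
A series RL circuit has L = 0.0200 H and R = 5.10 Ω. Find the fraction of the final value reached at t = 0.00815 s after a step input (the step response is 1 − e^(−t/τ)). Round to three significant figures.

τ = L/R = 0.0200/5.10 = 0.00392 s.
y(t)/y_∞ = 1 − e^(−t/τ) = 1 − e^(−0.00815/0.00392) = 1 − e^(−2.08) = 0.875.

y/y_∞ ≈ 0.875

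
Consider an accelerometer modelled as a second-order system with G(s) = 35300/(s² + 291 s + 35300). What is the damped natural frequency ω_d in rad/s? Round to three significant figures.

Comparing the denominator to s² + 2ζω_n s + ω_n²: ω_n = √35300 = 188 rad/s, and 2ζω_n = 291 so ζ = 291/(2·188) = 0.774.
The damped frequency ω_d = ω_n√(1−ζ²) = 119 rad/s.

ω_d ≈ 119 rad/s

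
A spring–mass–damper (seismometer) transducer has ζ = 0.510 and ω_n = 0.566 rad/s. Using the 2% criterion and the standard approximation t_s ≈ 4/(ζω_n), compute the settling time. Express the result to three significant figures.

t_s ≈ 13.9 s

t_s ≈ 4/(ζω_n) = 4/(0.510 × 0.566) = 13.9 s.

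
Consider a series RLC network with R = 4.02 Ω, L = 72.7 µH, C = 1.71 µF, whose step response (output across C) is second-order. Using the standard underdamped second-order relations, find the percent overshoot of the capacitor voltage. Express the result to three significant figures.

%OS ≈ 36.1%

For a series RLC circuit (capacitor voltage as output), ω_n = 1/√(LC) = 1/√(72.7 µH · 1.71 µF) = 89700 rad/s.
ζ = (R/2)·√(C/L) = (4.02/2)·√(1.71 µF/72.7 µH) = 0.308.
%OS = 100 e^{−πζ/√(1−ζ²)} with ζ = 0.308 gives 36.1%.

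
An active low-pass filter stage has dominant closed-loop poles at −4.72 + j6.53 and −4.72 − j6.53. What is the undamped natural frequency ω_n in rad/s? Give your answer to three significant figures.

ω_n ≈ 8.06 rad/s

The poles are at −σ ± jω_d with σ = 4.72 and ω_d = 6.53, so ω_n = √(σ²+ω_d²) = 8.06 rad/s and ζ = σ/ω_n = 0.586.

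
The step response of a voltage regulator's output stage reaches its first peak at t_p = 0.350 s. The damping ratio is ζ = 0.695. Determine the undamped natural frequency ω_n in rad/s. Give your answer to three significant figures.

Peak time t_p = π/ω_d, so ω_d = π/t_p = π/0.350 = 8.98 rad/s.
ω_n = ω_d/√(1−ζ²) = 8.98/√0.517 = 12.5 rad/s.

ω_n ≈ 12.5 rad/s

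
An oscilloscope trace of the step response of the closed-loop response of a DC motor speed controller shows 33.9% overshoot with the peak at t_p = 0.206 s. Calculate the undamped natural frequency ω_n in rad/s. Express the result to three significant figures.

ζ from %OS: ζ = |ln 0.339|/√(π²+ln²0.339) = 0.326.
From t_p = π/ω_d, ω_d = π/0.206 = 15.3 rad/s, so ω_n = ω_d/√(1−ζ²) = 16.1 rad/s.

ω_n ≈ 16.1 rad/s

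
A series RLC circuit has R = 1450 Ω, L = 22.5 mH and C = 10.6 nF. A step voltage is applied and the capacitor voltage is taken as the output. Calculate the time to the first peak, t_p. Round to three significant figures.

t_p ≈ 0.0000559 s

For a series RLC circuit (capacitor voltage as output), ω_n = 1/√(LC) = 1/√(22.5 mH · 10.6 nF) = 64800 rad/s.
ζ = (R/2)·√(C/L) = (1450/2)·√(10.6 nF/22.5 mH) = 0.498.
ω_d = ω_n√(1−ζ²) = 56200 rad/s. t_p = π/ω_d = 0.0000559 s.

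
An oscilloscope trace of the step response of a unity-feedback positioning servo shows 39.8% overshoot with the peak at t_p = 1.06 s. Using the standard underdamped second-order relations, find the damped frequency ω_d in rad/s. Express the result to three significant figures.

ω_d ≈ 2.96 rad/s

t_p = π/ω_d, so ω_d = π/1.06 = 2.96 rad/s.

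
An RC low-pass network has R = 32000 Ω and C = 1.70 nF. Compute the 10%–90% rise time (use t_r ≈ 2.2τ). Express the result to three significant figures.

t_r ≈ 0.000120 s

τ = RC = 32000 × 1.70 nF = 0.0000544 s.
t_r ≈ 2.2τ = 0.000120 s.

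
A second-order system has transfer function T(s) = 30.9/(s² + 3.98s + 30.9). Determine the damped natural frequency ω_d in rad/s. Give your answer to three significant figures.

Matching coefficients with s² + 2ζω_n s + ω_n² gives ω_n² = 30.9 ⇒ ω_n = 5.56 rad/s, and ζ = 3.98/(2ω_n) = 0.358.
ω_d = 5.56·√(1 − 0.358²) = 5.19 rad/s.

ω_d ≈ 5.19 rad/s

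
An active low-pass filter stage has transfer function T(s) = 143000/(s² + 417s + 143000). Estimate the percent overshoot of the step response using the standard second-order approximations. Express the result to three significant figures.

%OS ≈ 12.5%

ω_n = √143000 = 378 rad/s; ζ = 417/(2·378) = 0.551.
Overshoot: exp(−π·0.551/√(1−0.551²)) = 0.125, i.e. 12.5%.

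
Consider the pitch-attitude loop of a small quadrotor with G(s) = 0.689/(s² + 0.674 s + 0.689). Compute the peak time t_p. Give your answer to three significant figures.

Matching coefficients with s² + 2ζω_n s + ω_n² gives ω_n² = 0.689 ⇒ ω_n = 0.830 rad/s, and ζ = 0.674/(2ω_n) = 0.406.
ω_d = ω_n√(1−ζ²) = 0.759 rad/s. Then t_p = π/ω_d = 4.14 s.

t_p ≈ 4.14 s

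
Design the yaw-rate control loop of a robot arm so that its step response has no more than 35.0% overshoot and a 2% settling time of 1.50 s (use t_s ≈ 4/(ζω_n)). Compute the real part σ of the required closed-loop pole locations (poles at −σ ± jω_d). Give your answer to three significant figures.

The settling-time spec alone fixes σ = ζω_n = 4/t_s = 4/1.50 = 2.67.
(Overshoot then fixes ζ = 0.317 and hence ω_d = σ·√(1−ζ²)/ζ = 7.98 rad/s.)

σ ≈ 2.67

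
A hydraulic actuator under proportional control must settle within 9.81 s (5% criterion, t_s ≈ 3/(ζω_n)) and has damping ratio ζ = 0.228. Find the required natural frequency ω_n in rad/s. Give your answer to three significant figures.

ω_n ≈ 1.34 rad/s

Rearranging t_s ≈ 3/(ζω_n) gives ω_n = 3/(ζ·t_s) = 3/(0.228 × 9.81) = 1.34 rad/s.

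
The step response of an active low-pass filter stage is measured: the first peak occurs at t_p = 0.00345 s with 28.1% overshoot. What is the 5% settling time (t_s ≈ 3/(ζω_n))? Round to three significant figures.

t_s ≈ 0.00815 s

ζ from %OS: ζ = |ln 0.281|/√(π²+ln²0.281) = 0.375.
From t_p = π/ω_d, ω_d = π/0.00345 = 911 rad/s, so ω_n = ω_d/√(1−ζ²) = 982 rad/s.
t_s ≈ 3/(ζω_n) = 3/(0.375·982) = 0.00815 s.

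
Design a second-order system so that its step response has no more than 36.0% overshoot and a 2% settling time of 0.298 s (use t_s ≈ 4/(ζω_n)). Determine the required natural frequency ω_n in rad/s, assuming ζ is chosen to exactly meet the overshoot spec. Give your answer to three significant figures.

ω_n ≈ 43.4 rad/s

From %OS = 100·exp(−πζ/√(1−ζ²)), invert to get ζ = −ln(OS)/√(π² + ln²(OS)) with OS = 0.360.
−ln 0.360 = 1.022, so ζ = 1.022/√(π² + 1.044) = 0.309.
From t_s ≈ 4/(ζω_n): ω_n = 4/(ζ·t_s) = 4/(0.309·0.298) = 43.4 rad/s.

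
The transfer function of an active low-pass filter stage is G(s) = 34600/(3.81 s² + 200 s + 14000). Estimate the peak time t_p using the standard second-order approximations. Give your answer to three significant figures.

t_p ≈ 0.0575 s

Dividing through by 3.81: denominator becomes s² + 52.49 s + 3675.
So ω_n = √3675 = 60.6 rad/s and ζ = 52.49/(2·60.6) = 0.433.
The damped frequency ω_d = ω_n√(1−ζ²) = 54.6 rad/s. t_p = π/ω_d = 0.0575 s.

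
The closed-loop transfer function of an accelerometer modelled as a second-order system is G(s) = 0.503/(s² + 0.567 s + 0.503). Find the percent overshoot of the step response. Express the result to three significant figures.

%OS ≈ 25.4%

ω_n = √0.503 = 0.709 rad/s; ζ = 0.567/(2·0.709) = 0.400.
%OS = 100·exp(−πζ/√(1−ζ²)) = 25.4%.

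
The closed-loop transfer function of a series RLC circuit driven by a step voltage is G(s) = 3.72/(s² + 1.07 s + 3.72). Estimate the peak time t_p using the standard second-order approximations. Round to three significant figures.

t_p ≈ 1.70 s

ω_n = √3.72 = 1.93 rad/s; ζ = 1.07/(2·1.93) = 0.277.
ω_d = ω_n√(1−ζ²) = 1.85 rad/s. Then t_p = π/ω_d = 1.70 s.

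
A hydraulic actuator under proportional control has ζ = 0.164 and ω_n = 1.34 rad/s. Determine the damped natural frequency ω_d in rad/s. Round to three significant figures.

ω_d = ω_n√(1−ζ²) = 1.34·√0.973 = 1.32 rad/s.

ω_d ≈ 1.32 rad/s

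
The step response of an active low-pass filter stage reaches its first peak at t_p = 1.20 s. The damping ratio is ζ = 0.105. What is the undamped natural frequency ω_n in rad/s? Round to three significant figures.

ω_n ≈ 2.63 rad/s

Peak time t_p = π/ω_d, so ω_d = π/t_p = π/1.20 = 2.62 rad/s.
ω_n = ω_d/√(1−ζ²) = 2.62/√0.989 = 2.63 rad/s.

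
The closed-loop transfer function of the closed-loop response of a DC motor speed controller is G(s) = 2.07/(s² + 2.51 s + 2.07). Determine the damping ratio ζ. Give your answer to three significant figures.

ζ ≈ 0.872

Matching coefficients with s² + 2ζω_n s + ω_n² gives ω_n² = 2.07 ⇒ ω_n = 1.44 rad/s, and ζ = 2.51/(2ω_n) = 0.872.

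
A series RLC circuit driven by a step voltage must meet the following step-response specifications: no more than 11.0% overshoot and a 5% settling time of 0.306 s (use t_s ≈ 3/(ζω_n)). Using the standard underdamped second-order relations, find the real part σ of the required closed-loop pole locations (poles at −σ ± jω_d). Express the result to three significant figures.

The settling-time spec alone fixes σ = ζω_n = 3/t_s = 3/0.306 = 9.80.
(Overshoot then fixes ζ = 0.575 and hence ω_d = σ·√(1−ζ²)/ζ = 14.0 rad/s.)

σ ≈ 9.80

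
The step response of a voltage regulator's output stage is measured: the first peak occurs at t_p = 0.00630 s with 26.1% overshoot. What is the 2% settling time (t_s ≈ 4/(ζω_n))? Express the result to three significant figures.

t_s ≈ 0.0188 s

From the overshoot, ζ = −ln(OS)/√(π²+ln²(OS)) = 0.393.
t_p = π/ω_d ⇒ ω_d = 499 rad/s; then ω_n = ω_d/√(1−ζ²) = 542 rad/s.
t_s ≈ 4/(ζω_n) = 4/(0.393·542) = 0.0188 s.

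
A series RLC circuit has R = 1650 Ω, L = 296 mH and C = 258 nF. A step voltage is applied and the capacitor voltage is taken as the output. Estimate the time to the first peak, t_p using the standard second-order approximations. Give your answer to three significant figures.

t_p ≈ 0.00136 s

For a series RLC circuit (capacitor voltage as output), ω_n = 1/√(LC) = 1/√(296 mH · 258 nF) = 3620 rad/s.
ζ = (R/2)·√(C/L) = (1650/2)·√(258 nF/296 mH) = 0.770.
ω_d = 3620·√(1 − 0.770²) = 2310 rad/s. t_p = π/ω_d = 0.00136 s.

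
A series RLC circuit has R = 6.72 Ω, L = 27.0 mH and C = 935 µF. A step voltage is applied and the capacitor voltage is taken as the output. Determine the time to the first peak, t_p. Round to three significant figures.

t_p ≈ 0.0202 s

For a series RLC circuit (capacitor voltage as output), ω_n = 1/√(LC) = 1/√(27.0 mH · 935 µF) = 199 rad/s.
ζ = (R/2)·√(C/L) = (6.72/2)·√(935 µF/27.0 mH) = 0.625.
ω_d = 199·√(1 − 0.625²) = 155 rad/s. t_p = π/ω_d = 0.0202 s.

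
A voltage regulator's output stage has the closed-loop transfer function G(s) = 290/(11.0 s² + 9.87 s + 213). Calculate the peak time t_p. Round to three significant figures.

t_p ≈ 0.718 s

Dividing through by 11.0: denominator becomes s² + 0.8973 s + 19.36.
So ω_n = √19.36 = 4.40 rad/s and ζ = 0.8973/(2·4.40) = 0.102.
The damped frequency ω_d = ω_n√(1−ζ²) = 4.38 rad/s. t_p = π/ω_d = 0.718 s.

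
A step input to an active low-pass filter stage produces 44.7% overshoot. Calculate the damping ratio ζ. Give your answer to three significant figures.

Inverting the overshoot relation: ζ = |ln 0.447|/√(π² + ln²0.447) = 0.248.

ζ ≈ 0.248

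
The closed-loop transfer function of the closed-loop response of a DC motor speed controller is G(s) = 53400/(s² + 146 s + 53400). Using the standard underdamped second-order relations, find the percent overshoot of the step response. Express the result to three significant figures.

Matching coefficients with s² + 2ζω_n s + ω_n² gives ω_n² = 53400 ⇒ ω_n = 231 rad/s, and ζ = 146/(2ω_n) = 0.316.
Overshoot: exp(−π·0.316/√(1−0.316²)) = 0.351, i.e. 35.1%.

%OS ≈ 35.1%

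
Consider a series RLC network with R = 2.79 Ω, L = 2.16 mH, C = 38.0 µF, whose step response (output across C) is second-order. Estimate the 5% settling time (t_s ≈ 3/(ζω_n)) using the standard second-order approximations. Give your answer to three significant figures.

t_s ≈ 0.00465 s

For a series RLC circuit (capacitor voltage as output), ω_n = 1/√(LC) = 1/√(2.16 mH · 38.0 µF) = 3490 rad/s.
ζ = (R/2)·√(C/L) = (2.79/2)·√(38.0 µF/2.16 mH) = 0.185.
t_s ≈ 3/(ζω_n) = 0.00465 s.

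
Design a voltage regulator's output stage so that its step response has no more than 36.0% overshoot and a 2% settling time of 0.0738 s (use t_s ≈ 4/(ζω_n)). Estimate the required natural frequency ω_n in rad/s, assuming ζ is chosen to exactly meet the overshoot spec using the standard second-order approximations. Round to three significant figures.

Inverting the overshoot relation: ζ = |ln 0.360|/√(π² + ln²0.360) = 0.309.
Then ω_n = 4/(ζ t_s) = 4/(0.309 × 0.0738) = 175 rad/s.

ω_n ≈ 175 rad/s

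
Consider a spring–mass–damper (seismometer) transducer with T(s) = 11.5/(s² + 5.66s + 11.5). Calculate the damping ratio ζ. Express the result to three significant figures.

ζ ≈ 0.835

Comparing the denominator to s² + 2ζω_n s + ω_n²: ω_n = √11.5 = 3.39 rad/s, and 2ζω_n = 5.66 so ζ = 5.66/(2·3.39) = 0.835.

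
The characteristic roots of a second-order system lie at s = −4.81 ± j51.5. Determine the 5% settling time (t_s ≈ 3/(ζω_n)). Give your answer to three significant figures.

t_s ≈ 0.624 s

For poles at −σ ± jω_d, ζω_n = σ = 4.81, so t_s ≈ 3/σ = 0.624 s.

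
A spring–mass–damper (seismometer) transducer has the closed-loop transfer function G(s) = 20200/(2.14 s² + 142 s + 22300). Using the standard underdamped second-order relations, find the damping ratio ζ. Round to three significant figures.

ζ ≈ 0.325

Dividing through by 2.14: denominator becomes s² + 66.36 s + 10420.
So ω_n = √10420 = 102 rad/s and ζ = 66.36/(2·102) = 0.325.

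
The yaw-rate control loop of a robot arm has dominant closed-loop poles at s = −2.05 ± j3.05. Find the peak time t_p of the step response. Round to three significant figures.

t_p ≈ 1.03 s

t_p = π/ω_d with ω_d = 3.05 (the imaginary part), so t_p = 1.03 s.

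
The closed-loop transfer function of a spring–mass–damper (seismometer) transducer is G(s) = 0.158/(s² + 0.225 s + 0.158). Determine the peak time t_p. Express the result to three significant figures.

t_p ≈ 8.24 s

Comparing the denominator to s² + 2ζω_n s + ω_n²: ω_n = √0.158 = 0.397 rad/s, and 2ζω_n = 0.225 so ζ = 0.225/(2·0.397) = 0.283.
ω_d = ω_n√(1−ζ²) = 0.381 rad/s. Then t_p = π/ω_d = 8.24 s.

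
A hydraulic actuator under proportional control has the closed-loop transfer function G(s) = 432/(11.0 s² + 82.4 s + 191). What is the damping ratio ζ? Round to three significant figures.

ζ ≈ 0.899

Dividing through by 11.0: denominator becomes s² + 7.491 s + 17.36.
So ω_n = √17.36 = 4.17 rad/s and ζ = 7.491/(2·4.17) = 0.899.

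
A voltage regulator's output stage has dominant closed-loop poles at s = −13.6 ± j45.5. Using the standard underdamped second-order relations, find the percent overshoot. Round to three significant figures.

|pole| = ω_n = √(13.6² + 45.5²) = 47.5 rad/s; ζ = cos θ = σ/ω_n = 0.286.
Overshoot: exp(−π·0.286/√(1−0.286²)) = 0.391, i.e. 39.1%.

%OS ≈ 39.1%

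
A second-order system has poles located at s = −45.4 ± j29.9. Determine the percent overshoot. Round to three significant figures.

%OS ≈ 0.848%

|pole| = ω_n = √(45.4² + 29.9²) = 54.4 rad/s; ζ = cos θ = σ/ω_n = 0.835.
%OS = 100·exp(−πζ/√(1−ζ²)) = 0.848%.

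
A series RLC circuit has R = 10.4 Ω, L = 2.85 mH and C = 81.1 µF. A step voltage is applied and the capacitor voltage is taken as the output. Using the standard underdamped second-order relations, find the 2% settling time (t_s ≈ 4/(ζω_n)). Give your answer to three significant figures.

t_s ≈ 0.00219 s

For a series RLC circuit (capacitor voltage as output), ω_n = 1/√(LC) = 1/√(2.85 mH · 81.1 µF) = 2080 rad/s.
ζ = (R/2)·√(C/L) = (10.4/2)·√(81.1 µF/2.85 mH) = 0.877.
t_s ≈ 4/(ζω_n) = 0.00219 s.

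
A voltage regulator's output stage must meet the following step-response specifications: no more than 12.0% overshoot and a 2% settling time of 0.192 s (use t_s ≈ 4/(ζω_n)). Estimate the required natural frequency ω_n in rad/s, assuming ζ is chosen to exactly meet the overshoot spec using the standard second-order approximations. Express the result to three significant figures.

From %OS = 100·exp(−πζ/√(1−ζ²)), invert to get ζ = −ln(OS)/√(π² + ln²(OS)) with OS = 0.120.
−ln 0.120 = 2.120, so ζ = 2.120/√(π² + 4.496) = 0.559.
Then ω_n = 4/(ζ t_s) = 4/(0.559 × 0.192) = 37.2 rad/s.

ω_n ≈ 37.2 rad/s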